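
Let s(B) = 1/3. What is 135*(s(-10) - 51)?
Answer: -6840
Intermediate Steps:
s(B) = 1/3
135*(s(-10) - 51) = 135*(1/3 - 51) = 135*(-152/3) = -6840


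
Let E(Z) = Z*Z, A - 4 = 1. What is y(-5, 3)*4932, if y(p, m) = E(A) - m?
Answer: 108504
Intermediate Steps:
A = 5 (A = 4 + 1 = 5)
E(Z) = Z**2
y(p, m) = 25 - m (y(p, m) = 5**2 - m = 25 - m)
y(-5, 3)*4932 = (25 - 1*3)*4932 = (25 - 3)*4932 = 22*4932 = 108504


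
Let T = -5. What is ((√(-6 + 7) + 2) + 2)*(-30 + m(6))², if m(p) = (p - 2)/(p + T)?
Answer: 3380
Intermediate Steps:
m(p) = (-2 + p)/(-5 + p) (m(p) = (p - 2)/(p - 5) = (-2 + p)/(-5 + p))
((√(-6 + 7) + 2) + 2)*(-30 + m(6))² = ((√(-6 + 7) + 2) + 2)*(-30 + (-2 + 6)/(-5 + 6))² = ((√1 + 2) + 2)*(-30 + 4/1)² = ((1 + 2) + 2)*(-30 + 1*4)² = (3 + 2)*(-30 + 4)² = 5*(-26)² = 5*676 = 3380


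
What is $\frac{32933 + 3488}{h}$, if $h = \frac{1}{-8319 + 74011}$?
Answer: $2392568332$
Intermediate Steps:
$h = \frac{1}{65692} \approx 1.5223 \cdot 10^{-5}$
$\frac{32933 + 3488}{h} = \left(32933 + 3488\right) \frac{1}{\frac{1}{65692}} = 36421 \cdot 65692 = 2392568332$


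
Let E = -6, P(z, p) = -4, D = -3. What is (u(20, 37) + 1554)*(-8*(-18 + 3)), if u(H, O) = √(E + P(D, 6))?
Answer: 186480 + 120*I*√10 ≈ 1.8648e+5 + 379.47*I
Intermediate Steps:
u(H, O) = I*√10 (u(H, O) = √(-6 - 4) = √(-10) = I*√10)
(u(20, 37) + 1554)*(-8*(-18 + 3)) = (I*√10 + 1554)*(-8*(-18 + 3)) = (1554 + I*√10)*(-8*(-15)) = (1554 + I*√10)*120 = 186480 + 120*I*√10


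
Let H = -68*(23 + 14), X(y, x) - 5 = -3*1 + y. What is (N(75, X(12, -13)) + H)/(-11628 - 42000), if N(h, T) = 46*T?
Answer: 156/4469 ≈ 0.034907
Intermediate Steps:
X(y, x) = 2 + y (X(y, x) = 5 + (-3*1 + y) = 5 + (-3 + y) = 2 + y)
H = -2516 (H = -68*37 = -2516)
(N(75, X(12, -13)) + H)/(-11628 - 42000) = (46*(2 + 12) - 2516)/(-11628 - 42000) = (46*14 - 2516)/(-53628) = (644 - 2516)*(-1/53628) = -1872*(-1/53628) = 156/4469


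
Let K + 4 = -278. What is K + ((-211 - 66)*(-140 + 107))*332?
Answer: 3034530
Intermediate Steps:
K = -282 (K = -4 - 278 = -282)
K + ((-211 - 66)*(-140 + 107))*332 = -282 + ((-211 - 66)*(-140 + 107))*332 = -282 - 277*(-33)*332 = -282 + 9141*332 = -282 + 3034812 = 3034530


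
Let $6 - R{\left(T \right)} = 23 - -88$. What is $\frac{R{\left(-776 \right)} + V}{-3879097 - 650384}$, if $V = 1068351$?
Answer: $- \frac{356082}{1509827} \approx -0.23584$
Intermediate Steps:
$R{\left(T \right)} = -105$ ($R{\left(T \right)} = 6 - \left(23 - -88\right) = 6 - \left(23 + 88\right) = 6 - 111 = -105$)
$\frac{R{\left(-776 \right)} + V}{-3879097 - 650384} = \frac{-105 + 1068351}{-3879097 - 650384} = \frac{1068246}{-4529481} = 1068246 \left(- \frac{1}{4529481}\right) = - \frac{356082}{1509827}$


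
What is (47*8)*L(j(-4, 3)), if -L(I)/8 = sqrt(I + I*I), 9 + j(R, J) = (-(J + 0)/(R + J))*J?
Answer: 0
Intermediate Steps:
j(R, J) = -9 - J**2/(J + R) (j(R, J) = -9 + (-(J + 0)/(R + J))*J = -9 + (-J/(J + R))*J = -9 - J**2/(J + R))
L(I) = -8*sqrt(I + I**2) (L(I) = -8*sqrt(I + I*I) = -8*sqrt(I + I**2))
(47*8)*L(j(-4, 3)) = (47*8)*(-8*sqrt(1 + (-1*3**2 - 9*3 - 9*(-4))/(3 - 4))*(I*sqrt(-1*3**2 - 9*3 - 9*(-4)))) = 376*(-8*sqrt(1 + (-1*9 - 27 + 36)/(-1))*(I*sqrt(-1*9 - 27 + 36))) = 376*(-8*sqrt(1 - (-9 - 27 + 36))*(I*sqrt(-9 - 27 + 36))) = 376*(-8*0*sqrt(1 - 1*0)) = 376*(-8*sqrt(0*(1 + 0))) = 376*(-8*sqrt(0*1)) = 376*(-8*sqrt(0)) = 376*(-8*0) = 376*0 = 0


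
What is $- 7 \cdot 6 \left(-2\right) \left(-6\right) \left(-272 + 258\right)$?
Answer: $7056$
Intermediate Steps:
$- 7 \cdot 6 \left(-2\right) \left(-6\right) \left(-272 + 258\right) = \left(-7\right) \left(-12\right) \left(-6\right) \left(-14\right) = 84 \left(-6\right) \left(-14\right) = \left(-504\right) \left(-14\right) = 7056$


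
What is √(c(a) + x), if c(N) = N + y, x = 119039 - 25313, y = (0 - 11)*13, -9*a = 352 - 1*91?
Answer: √93554 ≈ 305.87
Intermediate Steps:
a = -29 (a = -(352 - 1*91)/9 = -(352 - 91)/9 = -⅑*261 = -29)
y = -143 (y = -11*13 = -143)
x = 93726
c(N) = -143 + N (c(N) = N - 143 = -143 + N)
√(c(a) + x) = √((-143 - 29) + 93726) = √(-172 + 93726) = √93554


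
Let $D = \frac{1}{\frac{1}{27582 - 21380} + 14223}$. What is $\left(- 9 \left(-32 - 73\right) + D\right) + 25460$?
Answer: $\frac{2329212702237}{88211047} \approx 26405.0$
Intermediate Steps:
$D = \frac{6202}{88211047}$ ($D = \frac{1}{\frac{1}{6202} + 14223} = \frac{1}{\frac{88211047}{6202}} = \frac{6202}{88211047} \approx 7.0309 \cdot 10^{-5}$)
$\left(- 9 \left(-32 - 73\right) + D\right) + 25460 = \left(- 9 \left(-32 - 73\right) + \frac{6202}{88211047}\right) + 25460 = \left(\left(-9\right) \left(-105\right) + \frac{6202}{88211047}\right) + 25460 = \left(945 + \frac{6202}{88211047}\right) + 25460 = \frac{83359445617}{88211047} + 25460 = \frac{2329212702237}{88211047}$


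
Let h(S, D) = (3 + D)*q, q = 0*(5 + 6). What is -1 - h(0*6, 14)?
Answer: -1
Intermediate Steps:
q = 0 (q = 0*11 = 0)
h(S, D) = 0 (h(S, D) = (3 + D)*0 = 0)
-1 - h(0*6, 14) = -1 - 1*0 = -1 + 0 = -1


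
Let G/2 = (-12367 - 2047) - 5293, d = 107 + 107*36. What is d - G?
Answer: 43373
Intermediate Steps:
d = 3959 (d = 107 + 3852 = 3959)
G = -39414 (G = 2*((-12367 - 2047) - 5293) = 2*(-14414 - 5293) = 2*(-19707) = -39414)
d - G = 3959 - 1*(-39414) = 3959 + 39414 = 43373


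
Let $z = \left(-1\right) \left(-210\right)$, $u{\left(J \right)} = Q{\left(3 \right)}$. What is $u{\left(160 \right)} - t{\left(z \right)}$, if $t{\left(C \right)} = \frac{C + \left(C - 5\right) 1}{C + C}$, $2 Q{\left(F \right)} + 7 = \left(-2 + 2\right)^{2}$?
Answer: $- \frac{377}{84} \approx -4.4881$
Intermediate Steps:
$Q{\left(F \right)} = - \frac{7}{2}$ ($Q{\left(F \right)} = - \frac{7}{2} + \frac{\left(-2 + 2\right)^{2}}{2} = - \frac{7}{2} + \frac{0^{2}}{2} = - \frac{7}{2} + \frac{1}{2} \cdot 0 = - \frac{7}{2} + 0 = - \frac{7}{2}$)
$u{\left(J \right)} = - \frac{7}{2}$
$z = 210$
$t{\left(C \right)} = \frac{-5 + 2 C}{2 C}$ ($t{\left(C \right)} = \frac{C + \left(-5 + C\right) 1}{2 C} = \left(C + \left(-5 + C\right)\right) \frac{1}{2 C} = \left(-5 + 2 C\right) \frac{1}{2 C} = \frac{-5 + 2 C}{2 C}$)
$u{\left(160 \right)} - t{\left(z \right)} = - \frac{7}{2} - \frac{- \frac{5}{2} + 210}{210} = - \frac{7}{2} - \frac{1}{210} \cdot \frac{415}{2} = - \frac{7}{2} - \frac{83}{84} = - \frac{377}{84}$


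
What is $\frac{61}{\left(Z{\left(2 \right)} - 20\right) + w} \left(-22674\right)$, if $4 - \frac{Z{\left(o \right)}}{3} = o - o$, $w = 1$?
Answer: $\frac{1383114}{7} \approx 1.9759 \cdot 10^{5}$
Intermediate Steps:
$Z{\left(o \right)} = 12$ ($Z{\left(o \right)} = 12 - 3 \left(o - o\right) = 12 - 0 = 12 + 0 = 12$)
$\frac{61}{\left(Z{\left(2 \right)} - 20\right) + w} \left(-22674\right) = \frac{61}{\left(12 - 20\right) + 1} \left(-22674\right) = \frac{61}{-8 + 1} \left(-22674\right) = \frac{61}{-7} \left(-22674\right) = 61 \left(- \frac{1}{7}\right) \left(-22674\right) = \left(- \frac{61}{7}\right) \left(-22674\right) = \frac{1383114}{7}$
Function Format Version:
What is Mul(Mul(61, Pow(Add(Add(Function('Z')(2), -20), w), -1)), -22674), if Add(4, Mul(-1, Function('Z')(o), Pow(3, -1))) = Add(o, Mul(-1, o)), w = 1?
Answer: Rational(1383114, 7) ≈ 1.9759e+5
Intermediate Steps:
Function('Z')(o) = 12 (Function('Z')(o) = Add(12, Mul(-3, Add(o, Mul(-1, o)))) = Add(12, Mul(-3, 0)) = Add(12, 0) = 12)
Mul(Mul(61, Pow(Add(Add(Function('Z')(2), -20), w), -1)), -22674) = Mul(Mul(61, Pow(Add(Add(12, -20), 1), -1)), -22674) = Mul(Mul(61, Pow(Add(-8, 1), -1)), -22674) = Mul(Mul(61, Pow(-7, -1)), -22674) = Mul(Mul(61, Rational(-1, 7)), -22674) = Mul(Rational(-61, 7), -22674) = Rational(1383114, 7)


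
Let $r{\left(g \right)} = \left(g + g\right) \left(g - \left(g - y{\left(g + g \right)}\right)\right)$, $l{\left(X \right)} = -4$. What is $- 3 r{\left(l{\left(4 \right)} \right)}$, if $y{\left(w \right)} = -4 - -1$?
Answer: $-72$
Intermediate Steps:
$y{\left(w \right)} = -3$ ($y{\left(w \right)} = -4 + 1 = -3$)
$r{\left(g \right)} = - 6 g$ ($r{\left(g \right)} = \left(g + g\right) \left(g - \left(3 + g\right)\right) = 2 g \left(-3\right) = - 6 g$)
$- 3 r{\left(l{\left(4 \right)} \right)} = - 3 \left(\left(-6\right) \left(-4\right)\right) = \left(-3\right) 24 = -72$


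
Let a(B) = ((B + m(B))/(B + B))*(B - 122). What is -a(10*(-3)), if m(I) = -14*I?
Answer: -988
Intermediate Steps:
a(B) = 793 - 13*B/2 (a(B) = ((B - 14*B)/(B + B))*(B - 122) = ((-13*B)/((2*B)))*(-122 + B) = ((-13*B)*(1/(2*B)))*(-122 + B) = -13*(-122 + B)/2 = 793 - 13*B/2)
-a(10*(-3)) = -(793 - 65*(-3)) = -(793 - 13/2*(-30)) = -(793 + 195) = -1*988 = -988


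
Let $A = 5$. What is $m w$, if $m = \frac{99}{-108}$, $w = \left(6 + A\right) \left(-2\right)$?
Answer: $\frac{121}{6} \approx 20.167$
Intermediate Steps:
$w = -22$ ($w = \left(6 + 5\right) \left(-2\right) = 11 \left(-2\right) = -22$)
$m = - \frac{11}{12}$ ($m = 99 \left(- \frac{1}{108}\right) = - \frac{11}{12} \approx -0.91667$)
$m w = \left(- \frac{11}{12}\right) \left(-22\right) = \frac{121}{6}$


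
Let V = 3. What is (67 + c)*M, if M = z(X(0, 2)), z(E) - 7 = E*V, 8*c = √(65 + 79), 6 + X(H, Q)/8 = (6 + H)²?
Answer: 99599/2 ≈ 49800.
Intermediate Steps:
X(H, Q) = -48 + 8*(6 + H)²
c = 3/2 (c = √(65 + 79)/8 = √144/8 = (⅛)*12 = 3/2 ≈ 1.5000)
z(E) = 7 + 3*E (z(E) = 7 + E*3 = 7 + 3*E)
M = 727 (M = 7 + 3*(-48 + 8*(6 + 0)²) = 7 + 3*(-48 + 8*6²) = 7 + 3*(-48 + 8*36) = 7 + 3*(-48 + 288) = 7 + 3*240 = 7 + 720 = 727)
(67 + c)*M = (67 + 3/2)*727 = (137/2)*727 = 99599/2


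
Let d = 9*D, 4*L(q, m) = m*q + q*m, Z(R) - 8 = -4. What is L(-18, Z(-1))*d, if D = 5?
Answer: -1620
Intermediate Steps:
Z(R) = 4 (Z(R) = 8 - 4 = 4)
L(q, m) = m*q/2 (L(q, m) = (m*q + q*m)/4 = (m*q + m*q)/4 = (2*m*q)/4 = m*q/2)
d = 45 (d = 9*5 = 45)
L(-18, Z(-1))*d = ((½)*4*(-18))*45 = -36*45 = -1620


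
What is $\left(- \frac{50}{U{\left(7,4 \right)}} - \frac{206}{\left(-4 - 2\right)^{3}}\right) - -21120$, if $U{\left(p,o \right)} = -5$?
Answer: $\frac{2282143}{108} \approx 21131.0$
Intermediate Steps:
$\left(- \frac{50}{U{\left(7,4 \right)}} - \frac{206}{\left(-4 - 2\right)^{3}}\right) - -21120 = \left(- \frac{50}{-5} - \frac{206}{\left(-4 - 2\right)^{3}}\right) - -21120 = \left(\left(-50\right) \left(- \frac{1}{5}\right) - \frac{206}{\left(-6\right)^{3}}\right) + 21120 = \left(10 - \frac{206}{-216}\right) + 21120 = \left(10 - - \frac{103}{108}\right) + 21120 = \left(10 + \frac{103}{108}\right) + 21120 = \frac{1183}{108} + 21120 = \frac{2282143}{108}$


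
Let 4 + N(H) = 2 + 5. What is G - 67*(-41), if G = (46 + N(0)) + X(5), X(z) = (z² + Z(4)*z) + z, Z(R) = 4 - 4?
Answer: 2826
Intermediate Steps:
Z(R) = 0
N(H) = 3 (N(H) = -4 + (2 + 5) = -4 + 7 = 3)
X(z) = z + z² (X(z) = (z² + 0*z) + z = (z² + 0) + z = z² + z = z + z²)
G = 79 (G = (46 + 3) + 5*(1 + 5) = 49 + 5*6 = 49 + 30 = 79)
G - 67*(-41) = 79 - 67*(-41) = 79 + 2747 = 2826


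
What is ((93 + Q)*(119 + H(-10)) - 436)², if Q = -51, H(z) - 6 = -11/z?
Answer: 590538601/25 ≈ 2.3622e+7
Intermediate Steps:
H(z) = 6 - 11/z
((93 + Q)*(119 + H(-10)) - 436)² = ((93 - 51)*(119 + (6 - 11/(-10))) - 436)² = (42*(119 + (6 - 11*(-⅒))) - 436)² = (42*(119 + (6 + 11/10)) - 436)² = (42*(119 + 71/10) - 436)² = (42*(1261/10) - 436)² = (26481/5 - 436)² = (24301/5)² = 590538601/25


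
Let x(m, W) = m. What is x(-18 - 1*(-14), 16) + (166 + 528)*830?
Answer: 576016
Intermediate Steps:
x(-18 - 1*(-14), 16) + (166 + 528)*830 = (-18 - 1*(-14)) + (166 + 528)*830 = (-18 + 14) + 694*830 = -4 + 576020 = 576016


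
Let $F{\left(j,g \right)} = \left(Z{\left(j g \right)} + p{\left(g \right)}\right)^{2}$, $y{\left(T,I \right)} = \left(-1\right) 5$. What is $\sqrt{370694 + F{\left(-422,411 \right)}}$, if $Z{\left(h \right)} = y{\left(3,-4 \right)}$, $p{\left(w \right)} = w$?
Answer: $\sqrt{535530} \approx 731.8$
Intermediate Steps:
$y{\left(T,I \right)} = -5$
$Z{\left(h \right)} = -5$
$F{\left(j,g \right)} = \left(-5 + g\right)^{2}$
$\sqrt{370694 + F{\left(-422,411 \right)}} = \sqrt{370694 + \left(-5 + 411\right)^{2}} = \sqrt{370694 + 406^{2}} = \sqrt{370694 + 164836} = \sqrt{535530}$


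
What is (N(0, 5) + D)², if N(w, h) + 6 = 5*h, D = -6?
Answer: 169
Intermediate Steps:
N(w, h) = -6 + 5*h
(N(0, 5) + D)² = ((-6 + 5*5) - 6)² = ((-6 + 25) - 6)² = (19 - 6)² = 13² = 169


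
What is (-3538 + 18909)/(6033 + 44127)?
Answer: 809/2640 ≈ 0.30644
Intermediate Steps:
(-3538 + 18909)/(6033 + 44127) = 15371/50160 = 15371*(1/50160) = 809/2640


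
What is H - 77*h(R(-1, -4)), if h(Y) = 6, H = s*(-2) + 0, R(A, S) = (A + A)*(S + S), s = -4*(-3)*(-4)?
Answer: -366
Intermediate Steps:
s = -48 (s = 12*(-4) = -48)
R(A, S) = 4*A*S (R(A, S) = (2*A)*(2*S) = 4*A*S)
H = 96 (H = -48*(-2) + 0 = 96 + 0 = 96)
H - 77*h(R(-1, -4)) = 96 - 77*6 = 96 - 462 = -366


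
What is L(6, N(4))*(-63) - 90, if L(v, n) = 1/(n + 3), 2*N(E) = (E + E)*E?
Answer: -1773/19 ≈ -93.316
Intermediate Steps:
N(E) = E**2 (N(E) = ((E + E)*E)/2 = ((2*E)*E)/2 = (2*E**2)/2 = E**2)
L(v, n) = 1/(3 + n)
L(6, N(4))*(-63) - 90 = -63/(3 + 4**2) - 90 = -63/(3 + 16) - 90 = -63/19 - 90 = -1773/19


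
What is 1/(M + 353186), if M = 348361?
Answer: 1/701547 ≈ 1.4254e-6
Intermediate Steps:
1/(M + 353186) = 1/(348361 + 353186) = 1/701547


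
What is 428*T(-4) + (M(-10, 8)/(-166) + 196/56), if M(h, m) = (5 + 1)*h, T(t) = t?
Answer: -283551/166 ≈ -1708.1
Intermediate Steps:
M(h, m) = 6*h
428*T(-4) + (M(-10, 8)/(-166) + 196/56) = 428*(-4) + ((6*(-10))/(-166) + 196/56) = -1712 + (-60*(-1/166) + 196*(1/56)) = -1712 + (30/83 + 7/2) = -1712 + 641/166 = -283551/166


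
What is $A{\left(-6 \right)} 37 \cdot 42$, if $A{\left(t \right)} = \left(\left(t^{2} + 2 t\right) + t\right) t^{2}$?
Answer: $1006992$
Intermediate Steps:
$A{\left(t \right)} = t^{2} \left(t^{2} + 3 t\right)$ ($A{\left(t \right)} = \left(t^{2} + 3 t\right) t^{2} = t^{2} \left(t^{2} + 3 t\right)$)
$A{\left(-6 \right)} 37 \cdot 42 = \left(-6\right)^{3} \left(3 - 6\right) 37 \cdot 42 = \left(-216\right) \left(-3\right) 37 \cdot 42 = 648 \cdot 37 \cdot 42 = 23976 \cdot 42 = 1006992$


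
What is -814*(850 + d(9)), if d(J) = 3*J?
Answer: -713878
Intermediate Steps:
-814*(850 + d(9)) = -814*(850 + 3*9) = -814*(850 + 27) = -814*877 = -713878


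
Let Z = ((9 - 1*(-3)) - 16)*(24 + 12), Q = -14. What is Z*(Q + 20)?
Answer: -864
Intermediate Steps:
Z = -144 (Z = ((9 + 3) - 16)*36 = (12 - 16)*36 = -4*36 = -144)
Z*(Q + 20) = -144*(-14 + 20) = -144*6 = -864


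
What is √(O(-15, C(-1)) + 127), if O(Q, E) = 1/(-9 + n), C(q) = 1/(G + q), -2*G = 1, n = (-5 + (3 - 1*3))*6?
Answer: 2*√48282/39 ≈ 11.268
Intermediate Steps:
n = -30 (n = (-5 + (3 - 3))*6 = (-5 + 0)*6 = -5*6 = -30)
G = -½ (G = -½*1 = -½ ≈ -0.50000)
C(q) = 1/(-½ + q)
O(Q, E) = -1/39 (O(Q, E) = 1/(-9 - 30) = 1/(-39) = -1/39)
√(O(-15, C(-1)) + 127) = √(-1/39 + 127) = √(4952/39) = 2*√48282/39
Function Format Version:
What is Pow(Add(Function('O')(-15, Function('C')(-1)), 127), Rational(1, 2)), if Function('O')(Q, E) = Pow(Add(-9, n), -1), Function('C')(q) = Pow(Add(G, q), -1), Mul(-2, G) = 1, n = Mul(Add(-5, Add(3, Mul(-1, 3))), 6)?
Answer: Mul(Rational(2, 39), Pow(48282, Rational(1, 2))) ≈ 11.268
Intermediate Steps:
n = -30 (n = Mul(Add(-5, Add(3, -3)), 6) = Mul(Add(-5, 0), 6) = Mul(-5, 6) = -30)
G = Rational(-1, 2) (G = Mul(Rational(-1, 2), 1) = Rational(-1, 2) ≈ -0.50000)
Function('C')(q) = Pow(Add(Rational(-1, 2), q), -1)
Function('O')(Q, E) = Rational(-1, 39) (Function('O')(Q, E) = Pow(Add(-9, -30), -1) = Pow(-39, -1) = Rational(-1, 39))
Pow(Add(Function('O')(-15, Function('C')(-1)), 127), Rational(1, 2)) = Pow(Add(Rational(-1, 39), 127), Rational(1, 2)) = Pow(Rational(4952, 39), Rational(1, 2)) = Mul(Rational(2, 39), Pow(48282, Rational(1, 2)))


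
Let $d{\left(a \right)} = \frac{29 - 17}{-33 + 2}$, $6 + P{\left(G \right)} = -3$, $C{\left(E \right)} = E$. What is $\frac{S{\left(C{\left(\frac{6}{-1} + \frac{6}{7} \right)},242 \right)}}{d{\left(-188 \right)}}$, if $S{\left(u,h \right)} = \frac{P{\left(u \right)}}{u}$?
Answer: $- \frac{217}{48} \approx -4.5208$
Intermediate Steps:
$P{\left(G \right)} = -9$ ($P{\left(G \right)} = -6 - 3 = -9$)
$d{\left(a \right)} = - \frac{12}{31}$ ($d{\left(a \right)} = \frac{12}{-31} = 12 \left(- \frac{1}{31}\right) = - \frac{12}{31}$)
$S{\left(u,h \right)} = - \frac{9}{u}$
$\frac{S{\left(C{\left(\frac{6}{-1} + \frac{6}{7} \right)},242 \right)}}{d{\left(-188 \right)}} = \frac{\left(-9\right) \frac{1}{\frac{6}{-1} + \frac{6}{7}}}{- \frac{12}{31}} = - \frac{9}{6 \left(-1\right) + 6 \cdot \frac{1}{7}} \left(- \frac{31}{12}\right) = - \frac{9}{-6 + \frac{6}{7}} \left(- \frac{31}{12}\right) = - \frac{9}{- \frac{36}{7}} \left(- \frac{31}{12}\right) = \left(-9\right) \left(- \frac{7}{36}\right) \left(- \frac{31}{12}\right) = \frac{7}{4} \left(- \frac{31}{12}\right) = - \frac{217}{48}$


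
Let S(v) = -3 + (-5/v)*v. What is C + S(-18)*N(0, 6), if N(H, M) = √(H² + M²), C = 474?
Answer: 426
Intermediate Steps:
S(v) = -8 (S(v) = -3 - 5 = -8)
C + S(-18)*N(0, 6) = 474 - 8*√(0² + 6²) = 474 - 8*√(0 + 36) = 474 - 8*√36 = 474 - 8*6 = 474 - 48 = 426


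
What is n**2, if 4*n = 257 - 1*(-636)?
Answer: 797449/16 ≈ 49841.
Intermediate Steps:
n = 893/4 (n = (257 - 1*(-636))/4 = (257 + 636)/4 = (1/4)*893 = 893/4 ≈ 223.25)
n**2 = (893/4)**2 = 797449/16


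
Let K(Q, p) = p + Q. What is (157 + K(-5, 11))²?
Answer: 26569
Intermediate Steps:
K(Q, p) = Q + p
(157 + K(-5, 11))² = (157 + (-5 + 11))² = (157 + 6)² = 163² = 26569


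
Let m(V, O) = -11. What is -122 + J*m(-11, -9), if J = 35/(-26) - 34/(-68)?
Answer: -1465/13 ≈ -112.69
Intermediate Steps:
J = -11/13 (J = 35*(-1/26) - 34*(-1/68) = -35/26 + ½ = -11/13 ≈ -0.84615)
-122 + J*m(-11, -9) = -122 - 11/13*(-11) = -122 + 121/13 = -1465/13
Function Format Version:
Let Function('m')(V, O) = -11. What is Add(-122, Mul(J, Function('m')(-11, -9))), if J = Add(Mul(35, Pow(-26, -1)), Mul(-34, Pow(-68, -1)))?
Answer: Rational(-1465, 13) ≈ -112.69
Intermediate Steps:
J = Rational(-11, 13) (J = Add(Mul(35, Rational(-1, 26)), Mul(-34, Rational(-1, 68))) = Add(Rational(-35, 26), Rational(1, 2)) = Rational(-11, 13) ≈ -0.84615)
Add(-122, Mul(J, Function('m')(-11, -9))) = Add(-122, Mul(Rational(-11, 13), -11)) = Add(-122, Rational(121, 13)) = Rational(-1465, 13)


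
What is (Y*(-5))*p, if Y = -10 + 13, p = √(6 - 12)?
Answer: -15*I*√6 ≈ -36.742*I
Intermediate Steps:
p = I*√6 (p = √(-6) = I*√6 ≈ 2.4495*I)
Y = 3
(Y*(-5))*p = (3*(-5))*(I*√6) = -15*I*√6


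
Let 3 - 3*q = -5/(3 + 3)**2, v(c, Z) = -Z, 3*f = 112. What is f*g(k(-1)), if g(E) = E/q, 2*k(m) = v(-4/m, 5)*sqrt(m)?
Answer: -10080*I/113 ≈ -89.203*I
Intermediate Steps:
f = 112/3 (f = (1/3)*112 = 112/3 ≈ 37.333)
q = 113/108 (q = 1 - (-5)/(3*((3 + 3)**2)) = 1 - (-5)/(3*(6**2)) = 1 - (-5)/(3*36) = 1 - 1/3*(-5/36) = 1 + 5/108 = 113/108 ≈ 1.0463)
k(m) = -5*sqrt(m)/2 (k(m) = ((-1*5)*sqrt(m))/2 = (-5*sqrt(m))/2 = -5*sqrt(m)/2)
g(E) = 108*E/113 (g(E) = E/(113/108) = E*(108/113) = 108*E/113)
f*g(k(-1)) = 112*(108*(-5*I/2)/113)/3 = 112*(-270*I/113)/3 = -10080*I/113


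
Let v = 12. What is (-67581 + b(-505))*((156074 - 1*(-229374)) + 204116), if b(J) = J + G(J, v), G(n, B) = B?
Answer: -40133979736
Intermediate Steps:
b(J) = 12 + J (b(J) = J + 12 = 12 + J)
(-67581 + b(-505))*((156074 - 1*(-229374)) + 204116) = (-67581 + (12 - 505))*((156074 - 1*(-229374)) + 204116) = (-67581 - 493)*((156074 + 229374) + 204116) = -68074*(385448 + 204116) = -68074*589564 = -40133979736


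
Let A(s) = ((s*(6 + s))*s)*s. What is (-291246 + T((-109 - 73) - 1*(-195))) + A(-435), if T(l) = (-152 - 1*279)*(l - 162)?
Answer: 35311996348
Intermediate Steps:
T(l) = 69822 - 431*l (T(l) = (-152 - 279)*(-162 + l) = -431*(-162 + l) = 69822 - 431*l)
A(s) = s³*(6 + s) (A(s) = (s²*(6 + s))*s = s³*(6 + s))
(-291246 + T((-109 - 73) - 1*(-195))) + A(-435) = (-291246 + (69822 - 431*((-109 - 73) - 1*(-195)))) + (-435)³*(6 - 435) = (-291246 + (69822 - 431*(-182 + 195))) - 82312875*(-429) = (-291246 + (69822 - 431*13)) + 35312223375 = (-291246 + (69822 - 5603)) + 35312223375 = (-291246 + 64219) + 35312223375 = -227027 + 35312223375 = 35311996348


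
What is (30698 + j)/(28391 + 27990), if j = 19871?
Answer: 50569/56381 ≈ 0.89692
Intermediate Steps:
(30698 + j)/(28391 + 27990) = (30698 + 19871)/(28391 + 27990) = 50569/56381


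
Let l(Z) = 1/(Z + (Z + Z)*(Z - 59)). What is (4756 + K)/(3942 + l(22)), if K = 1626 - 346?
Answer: 9693816/6330851 ≈ 1.5312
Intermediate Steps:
K = 1280
l(Z) = 1/(Z + 2*Z*(-59 + Z)) (l(Z) = 1/(Z + (2*Z)*(-59 + Z)) = 1/(Z + 2*Z*(-59 + Z)))
(4756 + K)/(3942 + l(22)) = (4756 + 1280)/(3942 + 1/(22*(-117 + 2*22))) = 6036/(3942 + 1/(22*(-117 + 44))) = 6036/(3942 + (1/22)/(-73)) = 6036/(3942 + (1/22)*(-1/73)) = 6036/(3942 - 1/1606) = 6036/(6330851/1606) = 6036*(1606/6330851) = 9693816/6330851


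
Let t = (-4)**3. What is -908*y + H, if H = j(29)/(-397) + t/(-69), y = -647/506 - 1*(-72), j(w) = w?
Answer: -19349193013/301323 ≈ -64214.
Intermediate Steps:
t = -64
y = 35785/506 (y = -647*1/506 + 72 = -647/506 + 72 = 35785/506 ≈ 70.721)
H = 23407/27393 (H = 29/(-397) - 64/(-69) = 29*(-1/397) - 64*(-1/69) = -29/397 + 64/69 = 23407/27393 ≈ 0.85449)
-908*y + H = -908*35785/506 + 23407/27393 = -16246390/253 + 23407/27393 = -19349193013/301323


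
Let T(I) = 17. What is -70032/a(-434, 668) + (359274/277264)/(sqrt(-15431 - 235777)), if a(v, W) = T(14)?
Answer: -70032/17 - 59879*I*sqrt(6978)/1934748192 ≈ -4119.5 - 0.0025853*I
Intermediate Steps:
a(v, W) = 17
-70032/a(-434, 668) + (359274/277264)/(sqrt(-15431 - 235777)) = -70032/17 + (359274/277264)/(sqrt(-15431 - 235777)) = -70032*1/17 + (359274*(1/277264))/(sqrt(-251208)) = -70032/17 + 179637/(138632*((6*I*sqrt(6978)))) = -70032/17 + 179637*(-I*sqrt(6978)/41868)/138632 = -70032/17 - 59879*I*sqrt(6978)/1934748192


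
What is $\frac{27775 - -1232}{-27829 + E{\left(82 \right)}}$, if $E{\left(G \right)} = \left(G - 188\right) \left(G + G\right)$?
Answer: $- \frac{9669}{15071} \approx -0.64156$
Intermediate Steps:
$E{\left(G \right)} = 2 G \left(-188 + G\right)$ ($E{\left(G \right)} = \left(-188 + G\right) 2 G = 2 G \left(-188 + G\right)$)
$\frac{27775 - -1232}{-27829 + E{\left(82 \right)}} = \frac{27775 - -1232}{-27829 + 2 \cdot 82 \left(-188 + 82\right)} = \frac{27775 + 1232}{-27829 + 2 \cdot 82 \left(-106\right)} = \frac{29007}{-27829 - 17384} = \frac{29007}{-45213} = 29007 \left(- \frac{1}{45213}\right) = - \frac{9669}{15071}$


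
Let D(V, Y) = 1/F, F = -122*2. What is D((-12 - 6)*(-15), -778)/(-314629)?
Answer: 1/76769476 ≈ 1.3026e-8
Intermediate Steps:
F = -244
D(V, Y) = -1/244 (D(V, Y) = 1/(-244) = -1/244)
D((-12 - 6)*(-15), -778)/(-314629) = -1/244/(-314629) = -1/244*(-1/314629) = 1/76769476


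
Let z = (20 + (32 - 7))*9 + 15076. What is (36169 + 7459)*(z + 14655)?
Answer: 1314773408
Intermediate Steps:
z = 15481 (z = (20 + 25)*9 + 15076 = 45*9 + 15076 = 405 + 15076 = 15481)
(36169 + 7459)*(z + 14655) = (36169 + 7459)*(15481 + 14655) = 43628*30136 = 1314773408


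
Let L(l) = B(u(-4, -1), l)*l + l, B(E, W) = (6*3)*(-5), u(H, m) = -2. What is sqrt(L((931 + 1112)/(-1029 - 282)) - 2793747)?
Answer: I*sqrt(533492584710)/437 ≈ 1671.4*I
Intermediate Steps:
B(E, W) = -90 (B(E, W) = 18*(-5) = -90)
L(l) = -89*l (L(l) = -90*l + l = -89*l)
sqrt(L((931 + 1112)/(-1029 - 282)) - 2793747) = sqrt(-89*(931 + 1112)/(-1029 - 282) - 2793747) = sqrt(-181827/(-1311) - 2793747) = sqrt(-181827*(-1)/1311 - 2793747) = sqrt(-89*(-681/437) - 2793747) = sqrt(60609/437 - 2793747) = sqrt(-1220806830/437) = I*sqrt(533492584710)/437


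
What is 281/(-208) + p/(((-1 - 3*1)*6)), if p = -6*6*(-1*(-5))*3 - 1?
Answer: 13223/624 ≈ 21.191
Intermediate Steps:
p = -541 (p = -6*6*5*3 - 1 = -180*3 - 1 = -6*90 - 1 = -540 - 1 = -541)
281/(-208) + p/(((-1 - 3*1)*6)) = 281/(-208) - 541*1/(6*(-1 - 3*1)) = 281*(-1/208) - 541*1/(6*(-1 - 3)) = -281/208 - 541/((-4*6)) = -281/208 - 541/(-24) = -281/208 - 541*(-1/24) = -281/208 + 541/24 = 13223/624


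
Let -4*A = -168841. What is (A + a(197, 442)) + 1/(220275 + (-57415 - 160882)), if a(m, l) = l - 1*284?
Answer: 167608799/3956 ≈ 42368.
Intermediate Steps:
A = 168841/4 (A = -1/4*(-168841) = 168841/4 ≈ 42210.)
a(m, l) = -284 + l (a(m, l) = l - 284 = -284 + l)
(A + a(197, 442)) + 1/(220275 + (-57415 - 160882)) = (168841/4 + (-284 + 442)) + 1/(220275 + (-57415 - 160882)) = (168841/4 + 158) + 1/(220275 - 218297) = 169473/4 + 1/1978 = 167608799/3956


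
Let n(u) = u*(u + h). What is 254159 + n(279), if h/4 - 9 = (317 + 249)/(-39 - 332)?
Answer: 126266668/371 ≈ 3.4034e+5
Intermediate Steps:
h = 11092/371 (h = 36 + 4*((317 + 249)/(-39 - 332)) = 36 + 4*(566/(-371)) = 36 + 4*(566*(-1/371)) = 36 + 4*(-566/371) = 36 - 2264/371 = 11092/371 ≈ 29.898)
n(u) = u*(11092/371 + u) (n(u) = u*(u + 11092/371) = u*(11092/371 + u))
254159 + n(279) = 254159 + (1/371)*279*(11092 + 371*279) = 254159 + (1/371)*279*(11092 + 103509) = 254159 + (1/371)*279*114601 = 254159 + 31973679/371 = 126266668/371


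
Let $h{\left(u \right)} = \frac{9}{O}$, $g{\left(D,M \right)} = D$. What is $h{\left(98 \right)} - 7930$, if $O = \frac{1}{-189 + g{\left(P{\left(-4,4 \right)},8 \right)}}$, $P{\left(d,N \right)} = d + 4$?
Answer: $-9631$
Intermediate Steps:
$P{\left(d,N \right)} = 4 + d$
$O = - \frac{1}{189}$ ($O = \frac{1}{-189 + \left(4 - 4\right)} = \frac{1}{-189 + 0} = \frac{1}{-189} = - \frac{1}{189} \approx -0.005291$)
$h{\left(u \right)} = -1701$ ($h{\left(u \right)} = \frac{9}{- \frac{1}{189}} = 9 \left(-189\right) = -1701$)
$h{\left(98 \right)} - 7930 = -1701 - 7930 = -9631$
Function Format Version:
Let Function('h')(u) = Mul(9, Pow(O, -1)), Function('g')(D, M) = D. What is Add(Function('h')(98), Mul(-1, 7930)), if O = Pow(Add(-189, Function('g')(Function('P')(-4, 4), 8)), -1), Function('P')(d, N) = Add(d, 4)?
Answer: -9631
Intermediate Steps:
Function('P')(d, N) = Add(4, d)
O = Rational(-1, 189) (O = Pow(Add(-189, Add(4, -4)), -1) = Pow(Add(-189, 0), -1) = Pow(-189, -1) = Rational(-1, 189) ≈ -0.0052910)
Function('h')(u) = -1701 (Function('h')(u) = Mul(9, Pow(Rational(-1, 189), -1)) = Mul(9, -189) = -1701)
Add(Function('h')(98), Mul(-1, 7930)) = Add(-1701, Mul(-1, 7930)) = Add(-1701, -7930) = -9631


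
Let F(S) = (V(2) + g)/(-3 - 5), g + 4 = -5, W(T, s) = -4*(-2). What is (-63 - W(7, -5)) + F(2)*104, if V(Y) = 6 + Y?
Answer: -58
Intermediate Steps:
W(T, s) = 8
g = -9 (g = -4 - 5 = -9)
F(S) = ⅛ (F(S) = ((6 + 2) - 9)/(-3 - 5) = (8 - 9)/(-8) = -1*(-⅛) = ⅛)
(-63 - W(7, -5)) + F(2)*104 = (-63 - 1*8) + (⅛)*104 = (-63 - 8) + 13 = -71 + 13 = -58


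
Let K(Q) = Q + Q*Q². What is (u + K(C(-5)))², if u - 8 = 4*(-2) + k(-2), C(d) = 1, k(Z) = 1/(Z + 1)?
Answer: 1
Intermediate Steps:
k(Z) = 1/(1 + Z)
K(Q) = Q + Q³
u = -1 (u = 8 + (4*(-2) + 1/(1 - 2)) = 8 + (-8 + 1/(-1)) = 8 + (-8 - 1) = 8 - 9 = -1)
(u + K(C(-5)))² = (-1 + (1 + 1³))² = (-1 + (1 + 1))² = (-1 + 2)² = 1² = 1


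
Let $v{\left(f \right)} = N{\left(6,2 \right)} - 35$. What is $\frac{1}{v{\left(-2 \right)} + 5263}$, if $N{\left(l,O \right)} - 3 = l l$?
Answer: $\frac{1}{5267} \approx 0.00018986$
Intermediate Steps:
$N{\left(l,O \right)} = 3 + l^{2}$ ($N{\left(l,O \right)} = 3 + l l = 3 + l^{2}$)
$v{\left(f \right)} = 4$ ($v{\left(f \right)} = \left(3 + 6^{2}\right) - 35 = \left(3 + 36\right) - 35 = 39 - 35 = 4$)
$\frac{1}{v{\left(-2 \right)} + 5263} = \frac{1}{4 + 5263} = \frac{1}{5267}$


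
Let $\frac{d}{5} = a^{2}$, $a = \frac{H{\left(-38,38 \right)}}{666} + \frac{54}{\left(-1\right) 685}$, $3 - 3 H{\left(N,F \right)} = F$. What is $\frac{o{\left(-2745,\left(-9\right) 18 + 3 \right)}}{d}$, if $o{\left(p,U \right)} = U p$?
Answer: $\frac{163508968780677900}{17388905689} \approx 9.4031 \cdot 10^{6}$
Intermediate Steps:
$H{\left(N,F \right)} = 1 - \frac{F}{3}$
$a = - \frac{131867}{1368630}$ ($a = \frac{1 - \frac{38}{3}}{666} + \frac{54}{\left(-1\right) 685} = \left(1 - \frac{38}{3}\right) \frac{1}{666} + \frac{54}{-685} = \left(- \frac{35}{3}\right) \frac{1}{666} + 54 \left(- \frac{1}{685}\right) = - \frac{35}{1998} - \frac{54}{685} = - \frac{131867}{1368630} \approx -0.09635$)
$d = \frac{17388905689}{374629615380}$ ($d = 5 \left(- \frac{131867}{1368630}\right)^{2} = 5 \cdot \frac{17388905689}{1873148076900} = \frac{17388905689}{374629615380} \approx 0.046416$)
$\frac{o{\left(-2745,\left(-9\right) 18 + 3 \right)}}{d} = \frac{\left(\left(-9\right) 18 + 3\right) \left(-2745\right)}{\frac{17388905689}{374629615380}} = \left(-162 + 3\right) \left(-2745\right) \frac{374629615380}{17388905689} = \left(-159\right) \left(-2745\right) \frac{374629615380}{17388905689} = 436455 \cdot \frac{374629615380}{17388905689} = \frac{163508968780677900}{17388905689}$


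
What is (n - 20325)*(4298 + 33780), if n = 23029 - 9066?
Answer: -242252236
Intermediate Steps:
n = 13963
(n - 20325)*(4298 + 33780) = (13963 - 20325)*(4298 + 33780) = -6362*38078 = -242252236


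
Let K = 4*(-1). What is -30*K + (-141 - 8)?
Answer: -29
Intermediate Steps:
K = -4
-30*K + (-141 - 8) = -30*(-4) + (-141 - 8) = 120 - 149 = -29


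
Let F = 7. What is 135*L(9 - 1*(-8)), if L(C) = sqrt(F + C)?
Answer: 270*sqrt(6) ≈ 661.36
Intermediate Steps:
L(C) = sqrt(7 + C)
135*L(9 - 1*(-8)) = 135*sqrt(7 + (9 - 1*(-8))) = 135*sqrt(7 + (9 + 8)) = 135*sqrt(7 + 17) = 135*sqrt(24) = 135*(2*sqrt(6)) = 270*sqrt(6)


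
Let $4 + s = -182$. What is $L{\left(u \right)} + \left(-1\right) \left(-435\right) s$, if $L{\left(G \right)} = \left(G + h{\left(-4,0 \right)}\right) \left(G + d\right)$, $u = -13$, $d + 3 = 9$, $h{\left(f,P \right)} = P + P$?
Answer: $-80819$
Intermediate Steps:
$s = -186$ ($s = -4 - 182 = -186$)
$h{\left(f,P \right)} = 2 P$
$d = 6$ ($d = -3 + 9 = 6$)
$L{\left(G \right)} = G \left(6 + G\right)$ ($L{\left(G \right)} = \left(G + 2 \cdot 0\right) \left(G + 6\right) = \left(G + 0\right) \left(6 + G\right) = G \left(6 + G\right)$)
$L{\left(u \right)} + \left(-1\right) \left(-435\right) s = - 13 \left(6 - 13\right) + \left(-1\right) \left(-435\right) \left(-186\right) = \left(-13\right) \left(-7\right) + 435 \left(-186\right) = 91 - 80910 = -80819$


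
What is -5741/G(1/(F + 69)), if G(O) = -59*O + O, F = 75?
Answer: 413352/29 ≈ 14254.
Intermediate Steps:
G(O) = -58*O
-5741/G(1/(F + 69)) = -5741/((-58/(75 + 69))) = -5741/((-58/144)) = -5741/((-58*1/144)) = -5741/(-29/72) = -5741*(-72/29) = 413352/29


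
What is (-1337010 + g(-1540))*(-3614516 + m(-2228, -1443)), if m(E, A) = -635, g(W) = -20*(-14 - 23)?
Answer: 4830817826770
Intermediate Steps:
g(W) = 740 (g(W) = -20*(-37) = 740)
(-1337010 + g(-1540))*(-3614516 + m(-2228, -1443)) = (-1337010 + 740)*(-3614516 - 635) = -1336270*(-3615151) = 4830817826770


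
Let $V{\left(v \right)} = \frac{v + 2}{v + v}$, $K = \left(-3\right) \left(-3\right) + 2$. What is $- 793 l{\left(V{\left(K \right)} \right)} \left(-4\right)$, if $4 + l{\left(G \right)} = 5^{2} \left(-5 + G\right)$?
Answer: $- \frac{3985618}{11} \approx -3.6233 \cdot 10^{5}$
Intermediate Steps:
$K = 11$ ($K = 9 + 2 = 11$)
$V{\left(v \right)} = \frac{2 + v}{2 v}$
$l{\left(G \right)} = -129 + 25 G$ ($l{\left(G \right)} = -4 + 5^{2} \left(-5 + G\right) = -4 + 25 \left(-5 + G\right) = -4 + \left(-125 + 25 G\right) = -129 + 25 G$)
$- 793 l{\left(V{\left(K \right)} \right)} \left(-4\right) = - 793 \left(-129 + 25 \frac{2 + 11}{2 \cdot 11}\right) \left(-4\right) = - 793 \left(-129 + 25 \cdot \frac{1}{2} \cdot \frac{1}{11} \cdot 13\right) \left(-4\right) = - 793 \left(-129 + 25 \cdot \frac{13}{22}\right) \left(-4\right) = - 793 \left(-129 + \frac{325}{22}\right) \left(-4\right) = - 793 \left(\left(- \frac{2513}{22}\right) \left(-4\right)\right) = \left(-793\right) \frac{5026}{11} = - \frac{3985618}{11}$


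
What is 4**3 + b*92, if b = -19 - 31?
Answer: -4536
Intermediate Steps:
b = -50
4**3 + b*92 = 4**3 - 50*92 = 64 - 4600 = -4536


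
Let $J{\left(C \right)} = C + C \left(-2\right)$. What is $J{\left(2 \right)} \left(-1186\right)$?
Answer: $2372$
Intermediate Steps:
$J{\left(C \right)} = - C$ ($J{\left(C \right)} = C - 2 C = - C$)
$J{\left(2 \right)} \left(-1186\right) = \left(-1\right) 2 \left(-1186\right) = \left(-2\right) \left(-1186\right) = 2372$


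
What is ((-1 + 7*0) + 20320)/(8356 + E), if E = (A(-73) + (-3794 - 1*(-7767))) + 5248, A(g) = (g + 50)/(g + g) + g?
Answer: 988858/851869 ≈ 1.1608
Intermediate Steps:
A(g) = g + (50 + g)/(2*g) (A(g) = (50 + g)/((2*g)) + g = (50 + g)*(1/(2*g)) + g = (50 + g)/(2*g) + g = g + (50 + g)/(2*g))
E = 1335631/146 (E = ((½ - 73 + 25/(-73)) + (-3794 - 1*(-7767))) + 5248 = ((½ - 73 + 25*(-1/73)) + (-3794 + 7767)) + 5248 = ((½ - 73 - 25/73) + 3973) + 5248 = (-10635/146 + 3973) + 5248 = 569423/146 + 5248 = 1335631/146 ≈ 9148.2)
((-1 + 7*0) + 20320)/(8356 + E) = ((-1 + 7*0) + 20320)/(8356 + 1335631/146) = ((-1 + 0) + 20320)/(2555607/146) = (-1 + 20320)*(146/2555607) = 20319*(146/2555607) = 988858/851869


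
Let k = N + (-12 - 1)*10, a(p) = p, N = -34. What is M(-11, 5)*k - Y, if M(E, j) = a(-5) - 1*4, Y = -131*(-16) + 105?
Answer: -725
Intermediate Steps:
Y = 2201 (Y = 2096 + 105 = 2201)
M(E, j) = -9 (M(E, j) = -5 - 1*4 = -5 - 4 = -9)
k = -164 (k = -34 + (-12 - 1)*10 = -34 - 13*10 = -34 - 130 = -164)
M(-11, 5)*k - Y = -9*(-164) - 1*2201 = 1476 - 2201 = -725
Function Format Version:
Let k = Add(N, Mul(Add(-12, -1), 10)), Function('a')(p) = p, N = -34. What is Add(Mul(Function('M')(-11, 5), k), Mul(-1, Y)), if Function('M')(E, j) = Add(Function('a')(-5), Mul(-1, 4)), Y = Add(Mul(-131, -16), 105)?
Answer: -725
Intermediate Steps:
Y = 2201 (Y = Add(2096, 105) = 2201)
Function('M')(E, j) = -9 (Function('M')(E, j) = Add(-5, Mul(-1, 4)) = Add(-5, -4) = -9)
k = -164 (k = Add(-34, Mul(Add(-12, -1), 10)) = Add(-34, Mul(-13, 10)) = Add(-34, -130) = -164)
Add(Mul(Function('M')(-11, 5), k), Mul(-1, Y)) = Add(Mul(-9, -164), Mul(-1, 2201)) = Add(1476, -2201) = -725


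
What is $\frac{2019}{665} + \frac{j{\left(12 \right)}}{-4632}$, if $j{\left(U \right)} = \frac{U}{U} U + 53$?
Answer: $\frac{9308783}{3080280} \approx 3.0221$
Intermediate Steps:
$j{\left(U \right)} = 53 + U$ ($j{\left(U \right)} = 1 U + 53 = U + 53 = 53 + U$)
$\frac{2019}{665} + \frac{j{\left(12 \right)}}{-4632} = \frac{2019}{665} + \frac{53 + 12}{-4632} = 2019 \cdot \frac{1}{665} + 65 \left(- \frac{1}{4632}\right) = \frac{2019}{665} - \frac{65}{4632} = \frac{9308783}{3080280}$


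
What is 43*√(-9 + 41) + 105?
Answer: 105 + 172*√2 ≈ 348.24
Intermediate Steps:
43*√(-9 + 41) + 105 = 43*√32 + 105 = 43*(4*√2) + 105 = 172*√2 + 105 = 105 + 172*√2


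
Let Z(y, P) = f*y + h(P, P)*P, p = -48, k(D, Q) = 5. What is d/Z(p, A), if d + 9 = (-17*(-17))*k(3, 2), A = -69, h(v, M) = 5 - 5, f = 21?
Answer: -359/252 ≈ -1.4246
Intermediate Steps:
h(v, M) = 0
Z(y, P) = 21*y (Z(y, P) = 21*y + 0*P = 21*y + 0 = 21*y)
d = 1436 (d = -9 - 17*(-17)*5 = -9 + 289*5 = -9 + 1445 = 1436)
d/Z(p, A) = 1436/((21*(-48))) = 1436/(-1008) = 1436*(-1/1008) = -359/252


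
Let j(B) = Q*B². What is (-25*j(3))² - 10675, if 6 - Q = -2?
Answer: 3229325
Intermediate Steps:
Q = 8 (Q = 6 - 1*(-2) = 6 + 2 = 8)
j(B) = 8*B²
(-25*j(3))² - 10675 = (-200*3²)² - 10675 = (-200*9)² - 10675 = (-25*72)² - 10675 = (-1800)² - 10675 = 3240000 - 10675 = 3229325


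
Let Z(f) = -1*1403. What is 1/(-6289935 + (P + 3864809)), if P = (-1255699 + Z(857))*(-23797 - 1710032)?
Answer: 1/2179597478432 ≈ 4.5880e-13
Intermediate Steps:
Z(f) = -1403
P = 2179599903558 (P = (-1255699 - 1403)*(-23797 - 1710032) = -1257102*(-1733829) = 2179599903558)
1/(-6289935 + (P + 3864809)) = 1/(-6289935 + (2179599903558 + 3864809)) = 1/(-6289935 + 2179603768367) = 1/2179597478432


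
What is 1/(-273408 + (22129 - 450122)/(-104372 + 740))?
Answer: -103632/28333389863 ≈ -3.6576e-6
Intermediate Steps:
1/(-273408 + (22129 - 450122)/(-104372 + 740)) = 1/(-273408 - 427993/(-103632)) = 1/(-273408 - 427993*(-1/103632)) = 1/(-273408 + 427993/103632) = 1/(-28333389863/103632) = -103632/28333389863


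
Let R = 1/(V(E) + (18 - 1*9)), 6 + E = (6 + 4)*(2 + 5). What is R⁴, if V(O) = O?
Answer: 1/28398241 ≈ 3.5213e-8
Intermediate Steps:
E = 64 (E = -6 + (6 + 4)*(2 + 5) = -6 + 10*7 = -6 + 70 = 64)
R = 1/73 (R = 1/(64 + (18 - 1*9)) = 1/(64 + (18 - 9)) = 1/(64 + 9) = 1/73 ≈ 0.013699)
R⁴ = (1/73)⁴ = 1/28398241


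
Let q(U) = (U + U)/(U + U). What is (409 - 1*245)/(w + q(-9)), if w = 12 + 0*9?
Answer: 164/13 ≈ 12.615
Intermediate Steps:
w = 12 (w = 12 + 0 = 12)
q(U) = 1 (q(U) = (2*U)/((2*U)) = (2*U)*(1/(2*U)) = 1)
(409 - 1*245)/(w + q(-9)) = (409 - 1*245)/(12 + 1) = (409 - 245)/13 = 164*(1/13) = 164/13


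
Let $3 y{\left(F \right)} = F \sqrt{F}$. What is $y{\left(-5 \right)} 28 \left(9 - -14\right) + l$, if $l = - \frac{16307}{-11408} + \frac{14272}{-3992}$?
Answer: $- \frac{531073}{247504} - \frac{3220 i \sqrt{5}}{3} \approx -2.1457 - 2400.0 i$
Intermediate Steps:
$l = - \frac{531073}{247504}$ ($l = \left(-16307\right) \left(- \frac{1}{11408}\right) + 14272 \left(- \frac{1}{3992}\right) = \frac{709}{496} - \frac{1784}{499} = - \frac{531073}{247504} \approx -2.1457$)
$y{\left(F \right)} = \frac{F^{\frac{3}{2}}}{3}$ ($y{\left(F \right)} = \frac{F \sqrt{F}}{3} = \frac{F^{\frac{3}{2}}}{3}$)
$y{\left(-5 \right)} 28 \left(9 - -14\right) + l = \frac{\left(-5\right)^{\frac{3}{2}}}{3} \cdot 28 \left(9 - -14\right) - \frac{531073}{247504} = \frac{\left(-5\right) i \sqrt{5}}{3} \cdot 28 \left(9 + 14\right) - \frac{531073}{247504} = - \frac{5 i \sqrt{5}}{3} \cdot 28 \cdot 23 - \frac{531073}{247504} = - \frac{140 i \sqrt{5}}{3} \cdot 23 - \frac{531073}{247504} = - \frac{3220 i \sqrt{5}}{3} - \frac{531073}{247504} = - \frac{531073}{247504} - \frac{3220 i \sqrt{5}}{3}$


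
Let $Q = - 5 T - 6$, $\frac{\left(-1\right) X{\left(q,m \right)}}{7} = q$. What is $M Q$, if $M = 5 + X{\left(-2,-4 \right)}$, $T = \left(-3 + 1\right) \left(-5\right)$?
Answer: $-1064$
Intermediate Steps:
$X{\left(q,m \right)} = - 7 q$
$T = 10$ ($T = \left(-2\right) \left(-5\right) = 10$)
$M = 19$ ($M = 5 - -14 = 5 + 14 = 19$)
$Q = -56$ ($Q = \left(-5\right) 10 - 6 = -50 - 6 = -56$)
$M Q = 19 \left(-56\right) = -1064$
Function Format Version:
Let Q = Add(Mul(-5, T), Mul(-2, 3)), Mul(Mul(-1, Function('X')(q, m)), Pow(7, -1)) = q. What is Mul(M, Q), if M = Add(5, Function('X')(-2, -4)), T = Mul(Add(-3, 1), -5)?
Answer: -1064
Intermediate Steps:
Function('X')(q, m) = Mul(-7, q)
T = 10 (T = Mul(-2, -5) = 10)
M = 19 (M = Add(5, Mul(-7, -2)) = Add(5, 14) = 19)
Q = -56 (Q = Add(Mul(-5, 10), Mul(-2, 3)) = Add(-50, -6) = -56)
Mul(M, Q) = Mul(19, -56) = -1064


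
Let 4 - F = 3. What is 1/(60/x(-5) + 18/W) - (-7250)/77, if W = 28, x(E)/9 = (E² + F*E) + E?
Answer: 1002952/10549 ≈ 95.076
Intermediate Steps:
F = 1 (F = 4 - 1*3 = 4 - 3 = 1)
x(E) = 9*E² + 18*E (x(E) = 9*((E² + 1*E) + E) = 9*((E² + E) + E) = 9*((E + E²) + E) = 9*(E² + 2*E) = 9*E² + 18*E)
1/(60/x(-5) + 18/W) - (-7250)/77 = 1/(60/((9*(-5)*(2 - 5))) + 18/28) - (-7250)/77 = 1/(60/((9*(-5)*(-3))) + 18*(1/28)) - (-7250)/77 = 1/(60/135 + 9/14) - 145*(-50/77) = 1/(60*(1/135) + 9/14) + 7250/77 = 1/(4/9 + 9/14) + 7250/77 = 1/(137/126) + 7250/77 = 126/137 + 7250/77 = 1002952/10549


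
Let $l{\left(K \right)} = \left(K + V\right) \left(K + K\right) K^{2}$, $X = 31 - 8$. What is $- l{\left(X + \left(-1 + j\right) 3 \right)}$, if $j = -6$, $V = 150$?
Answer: $-2432$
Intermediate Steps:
$X = 23$ ($X = 31 - 8 = 23$)
$l{\left(K \right)} = 2 K^{3} \left(150 + K\right)$ ($l{\left(K \right)} = \left(K + 150\right) \left(K + K\right) K^{2} = \left(150 + K\right) 2 K K^{2} = 2 K \left(150 + K\right) K^{2} = 2 K^{3} \left(150 + K\right)$)
$- l{\left(X + \left(-1 + j\right) 3 \right)} = - 2 \left(23 + \left(-1 - 6\right) 3\right)^{3} \left(150 + \left(23 + \left(-1 - 6\right) 3\right)\right) = - 2 \left(23 - 21\right)^{3} \left(150 + \left(23 - 21\right)\right) = - 2 \cdot 2^{3} \left(150 + 2\right) = - 2 \cdot 8 \cdot 152 = \left(-1\right) 2432 = -2432$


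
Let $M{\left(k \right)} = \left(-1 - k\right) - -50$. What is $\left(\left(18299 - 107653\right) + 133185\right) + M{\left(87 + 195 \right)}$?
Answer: $43598$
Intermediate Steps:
$M{\left(k \right)} = 49 - k$ ($M{\left(k \right)} = \left(-1 - k\right) + 50 = 49 - k$)
$\left(\left(18299 - 107653\right) + 133185\right) + M{\left(87 + 195 \right)} = \left(\left(18299 - 107653\right) + 133185\right) + \left(49 - \left(87 + 195\right)\right) = \left(-89354 + 133185\right) + \left(49 - 282\right) = 43831 + \left(49 - 282\right) = 43831 - 233 = 43598$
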